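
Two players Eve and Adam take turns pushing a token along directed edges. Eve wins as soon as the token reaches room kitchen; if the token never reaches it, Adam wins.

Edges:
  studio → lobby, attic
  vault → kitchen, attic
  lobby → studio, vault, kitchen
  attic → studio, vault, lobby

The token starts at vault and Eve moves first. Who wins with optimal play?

Eve

Track states (vertex, player-to-move).
A0 = {(kitchen,Eve), (kitchen,Adam)}
A1: add {(vault,Eve), (lobby,Eve)}.
(vault,Eve) ∈ A1 ⇒ Eve forces the target.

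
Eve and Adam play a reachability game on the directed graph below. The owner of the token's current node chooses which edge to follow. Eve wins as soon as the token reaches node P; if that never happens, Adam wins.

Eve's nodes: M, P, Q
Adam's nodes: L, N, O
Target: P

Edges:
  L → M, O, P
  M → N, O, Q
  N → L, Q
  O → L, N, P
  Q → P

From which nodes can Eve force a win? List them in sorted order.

A0 = {P}
A1: add {Q} — Q (Eve) has Q→P.
A2: add {M} — M (Eve) has M→Q.
A3 = A2; e.g. L (Adam) can still go to O. Fixed point.
Eve's winning region = {M, P, Q}.

M, P, Q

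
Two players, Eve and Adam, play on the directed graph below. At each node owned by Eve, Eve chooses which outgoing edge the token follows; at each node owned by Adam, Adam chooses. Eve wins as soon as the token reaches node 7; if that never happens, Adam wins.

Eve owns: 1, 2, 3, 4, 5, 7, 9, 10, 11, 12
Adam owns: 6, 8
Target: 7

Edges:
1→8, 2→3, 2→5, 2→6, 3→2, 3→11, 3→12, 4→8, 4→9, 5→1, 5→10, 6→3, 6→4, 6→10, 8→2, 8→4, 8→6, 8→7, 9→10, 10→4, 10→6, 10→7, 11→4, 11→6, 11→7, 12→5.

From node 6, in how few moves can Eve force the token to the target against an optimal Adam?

4

A0 = {7}
A1: add {10, 11} — 10 (Eve) has 10→7; 11 (Eve) has 11→7.
A2: add {3, 5, 9} — 3 (Eve) has 3→11; 5 (Eve) has 5→10; 9 (Eve) has 9→10.
A3: add {2, 4, 12} — 2 (Eve) has 2→3; 4 (Eve) has 4→9; 12 (Eve) has 12→5.
A4: add {6} — 6 (Adam): all of {3, 4, 10} already in.
6 enters the attractor at level 4, so Eve can force the target in 4 moves from there.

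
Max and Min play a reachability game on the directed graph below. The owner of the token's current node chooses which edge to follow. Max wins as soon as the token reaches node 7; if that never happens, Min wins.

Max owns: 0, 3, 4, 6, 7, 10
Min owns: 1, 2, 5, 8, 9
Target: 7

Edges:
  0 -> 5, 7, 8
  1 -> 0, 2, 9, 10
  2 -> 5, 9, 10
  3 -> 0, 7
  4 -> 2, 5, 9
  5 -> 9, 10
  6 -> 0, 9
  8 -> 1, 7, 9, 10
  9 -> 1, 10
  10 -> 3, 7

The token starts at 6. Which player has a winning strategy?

Max

A0 = {7}
A1: add {0, 3, 10} — 0 (Max) has 0→7; 3 (Max) has 3→7; 10 (Max) has 10→7.
A2: add {6} — 6 (Max) has 6→0.
A3 = A2; e.g. 1 (Min) can still go to 2. Fixed point.
6 ∈ A2, so Max can force the target.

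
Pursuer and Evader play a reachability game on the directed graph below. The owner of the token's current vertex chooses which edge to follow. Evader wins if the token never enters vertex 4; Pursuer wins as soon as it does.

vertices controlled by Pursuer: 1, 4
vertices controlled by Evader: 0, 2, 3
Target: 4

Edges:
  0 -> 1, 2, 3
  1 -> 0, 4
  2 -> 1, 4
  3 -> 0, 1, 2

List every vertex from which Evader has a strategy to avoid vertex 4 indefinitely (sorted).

A0 = {4}
A1: add {1} — 1 (Pursuer) has 1→4.
A2: add {2} — 2 (Evader): all of {1, 4} already in.
A3 = A2; e.g. 0 (Evader) can still go to 3. Fixed point.
Pursuer's attractor = {1, 2, 4}; Evader avoids the target exactly from the complement.

0, 3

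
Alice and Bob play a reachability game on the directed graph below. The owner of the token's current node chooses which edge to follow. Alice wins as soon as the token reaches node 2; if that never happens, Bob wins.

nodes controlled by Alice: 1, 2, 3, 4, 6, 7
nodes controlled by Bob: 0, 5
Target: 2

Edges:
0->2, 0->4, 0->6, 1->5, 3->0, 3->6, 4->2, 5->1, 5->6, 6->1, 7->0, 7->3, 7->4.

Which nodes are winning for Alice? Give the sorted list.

A0 = {2}
A1: add {4} — 4 (Alice) has 4→2.
A2: add {7} — 7 (Alice) has 7→4.
A3 = A2; e.g. 0 (Bob) can still go to 6. Fixed point.
Alice's winning region = {2, 4, 7}.

2, 4, 7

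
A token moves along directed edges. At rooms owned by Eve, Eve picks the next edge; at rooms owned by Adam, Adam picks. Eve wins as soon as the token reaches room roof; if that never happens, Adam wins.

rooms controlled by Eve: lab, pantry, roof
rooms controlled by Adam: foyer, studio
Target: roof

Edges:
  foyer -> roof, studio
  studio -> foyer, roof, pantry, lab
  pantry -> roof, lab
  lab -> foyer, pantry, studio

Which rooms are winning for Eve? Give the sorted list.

lab, pantry, roof

A0 = {roof}
A1: add {pantry} — pantry (Eve) has pantry→roof.
A2: add {lab} — lab (Eve) has lab→pantry.
A3 = A2; e.g. foyer (Adam) can still go to studio. Fixed point.
Eve's winning region = {lab, pantry, roof}.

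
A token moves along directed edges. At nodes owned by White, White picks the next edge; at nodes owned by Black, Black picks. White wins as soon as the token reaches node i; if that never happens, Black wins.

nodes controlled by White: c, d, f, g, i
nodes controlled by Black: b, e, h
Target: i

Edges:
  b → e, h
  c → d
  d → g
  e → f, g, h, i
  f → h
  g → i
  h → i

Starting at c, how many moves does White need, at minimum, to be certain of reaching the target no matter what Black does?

3

A0 = {i}
A1: add {g, h} — g (White) has g→i; h (Black): all of {i} already in.
A2: add {d, f} — d (White) has d→g; f (White) has f→h.
A3: add {c, e} — c (White) has c→d; e (Black): all of {f, g, h, i} already in.
c enters the attractor at level 3, so White can force the target in 3 moves from there.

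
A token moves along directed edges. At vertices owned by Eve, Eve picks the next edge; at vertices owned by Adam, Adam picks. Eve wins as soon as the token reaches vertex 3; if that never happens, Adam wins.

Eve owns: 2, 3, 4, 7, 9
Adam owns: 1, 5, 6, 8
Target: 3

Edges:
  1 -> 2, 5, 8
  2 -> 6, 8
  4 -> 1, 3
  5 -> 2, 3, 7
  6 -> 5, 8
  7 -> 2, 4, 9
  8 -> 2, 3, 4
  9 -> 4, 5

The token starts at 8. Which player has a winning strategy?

A0 = {3}
A1: add {4} — 4 (Eve) has 4→3.
A2: add {7, 9} — 7 (Eve) has 7→4; 9 (Eve) has 9→4.
A3 = A2; e.g. 1 (Adam) can still go to 2. Fixed point.
8 never enters the attractor, so Adam can avoid the target forever.

Adam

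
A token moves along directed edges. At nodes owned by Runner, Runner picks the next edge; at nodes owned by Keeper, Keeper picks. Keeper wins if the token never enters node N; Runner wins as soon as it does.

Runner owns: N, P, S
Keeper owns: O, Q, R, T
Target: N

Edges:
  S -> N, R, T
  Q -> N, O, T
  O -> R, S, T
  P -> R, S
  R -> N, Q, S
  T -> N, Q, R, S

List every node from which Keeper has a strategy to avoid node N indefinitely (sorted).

A0 = {N}
A1: add {S} — S (Runner) has S→N.
A2: add {P} — P (Runner) has P→S.
A3 = A2; e.g. O (Keeper) can still go to R. Fixed point.
Runner's attractor = {N, P, S}; Keeper avoids the target exactly from the complement.

O, Q, R, T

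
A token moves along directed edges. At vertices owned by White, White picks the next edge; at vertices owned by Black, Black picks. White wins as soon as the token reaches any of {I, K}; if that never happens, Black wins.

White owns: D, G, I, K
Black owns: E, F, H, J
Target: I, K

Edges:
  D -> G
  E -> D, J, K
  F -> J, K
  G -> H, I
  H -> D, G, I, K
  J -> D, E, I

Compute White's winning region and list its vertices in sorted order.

D, G, H, I, K

A0 = {I, K}
A1: add {G} — G (White) has G→I.
A2: add {D} — D (White) has D→G.
A3: add {H} — H (Black): all of {D, G, I, K} already in.
A4 = A3; e.g. E (Black) can still go to J. Fixed point.
White's winning region = {D, G, H, I, K}.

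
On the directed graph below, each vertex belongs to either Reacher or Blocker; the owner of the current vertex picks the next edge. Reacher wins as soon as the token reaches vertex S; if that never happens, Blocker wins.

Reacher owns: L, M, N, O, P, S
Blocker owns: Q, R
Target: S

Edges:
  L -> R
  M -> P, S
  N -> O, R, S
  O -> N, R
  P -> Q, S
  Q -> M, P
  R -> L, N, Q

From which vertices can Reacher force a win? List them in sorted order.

M, N, O, P, Q, S

A0 = {S}
A1: add {M, N, P} — M (Reacher) has M→S; N (Reacher) has N→S; P (Reacher) has P→S.
A2: add {O, Q} — O (Reacher) has O→N; Q (Blocker): all of {M, P} already in.
A3 = A2; e.g. L (Reacher) has no edge into A2. Fixed point.
Reacher's winning region = {M, N, O, P, Q, S}.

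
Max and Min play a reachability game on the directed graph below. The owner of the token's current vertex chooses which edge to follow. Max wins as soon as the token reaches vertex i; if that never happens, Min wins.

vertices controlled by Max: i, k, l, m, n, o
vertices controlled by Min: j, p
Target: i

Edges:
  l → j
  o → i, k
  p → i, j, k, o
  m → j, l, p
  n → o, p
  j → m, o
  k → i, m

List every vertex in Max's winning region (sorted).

i, k, n, o

A0 = {i}
A1: add {k, o} — k (Max) has k→i; o (Max) has o→i.
A2: add {n} — n (Max) has n→o.
A3 = A2; e.g. j (Min) can still go to m. Fixed point.
Max's winning region = {i, k, n, o}.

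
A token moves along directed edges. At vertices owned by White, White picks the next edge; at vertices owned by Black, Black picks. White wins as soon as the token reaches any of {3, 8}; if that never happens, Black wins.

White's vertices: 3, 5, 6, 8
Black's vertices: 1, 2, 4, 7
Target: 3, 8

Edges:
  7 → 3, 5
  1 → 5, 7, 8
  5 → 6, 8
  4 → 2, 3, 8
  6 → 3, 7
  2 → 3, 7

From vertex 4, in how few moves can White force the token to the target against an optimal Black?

4

A0 = {3, 8}
A1: add {5, 6} — 5 (White) has 5→8; 6 (White) has 6→3.
A2: add {7} — 7 (Black): all of {3, 5} already in.
A3: add {1, 2} — 1 (Black): all of {5, 7, 8} already in; 2 (Black): all of {3, 7} already in.
A4: add {4} — 4 (Black): all of {2, 3, 8} already in.
A4 = all vertices. Fixed point.
4 enters the attractor at level 4, so White can force the target in 4 moves from there.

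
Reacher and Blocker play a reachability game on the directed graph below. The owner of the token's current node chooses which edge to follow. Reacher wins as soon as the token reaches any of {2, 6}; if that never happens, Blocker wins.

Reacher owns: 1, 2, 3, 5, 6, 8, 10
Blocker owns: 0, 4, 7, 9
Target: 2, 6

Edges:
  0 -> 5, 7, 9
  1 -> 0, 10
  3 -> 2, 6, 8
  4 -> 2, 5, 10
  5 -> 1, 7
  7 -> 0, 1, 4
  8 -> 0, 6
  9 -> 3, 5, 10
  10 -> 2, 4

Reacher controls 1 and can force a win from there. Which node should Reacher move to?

A0 = {2, 6}
A1: add {3, 8, 10} — 3 (Reacher) has 3→2; 8 (Reacher) has 8→6; 10 (Reacher) has 10→2.
A2: add {1} — 1 (Reacher) has 1→10.
A3: add {5} — 5 (Reacher) has 5→1.
A4: add {4, 9} — 4 (Blocker): all of {2, 5, 10} already in; 9 (Blocker): all of {3, 5, 10} already in.
A5 = A4; e.g. 0 (Blocker) can still go to 7. Fixed point.
From 1, successor 10 is in the attractor (rank 1); the other successor 0 is not.

10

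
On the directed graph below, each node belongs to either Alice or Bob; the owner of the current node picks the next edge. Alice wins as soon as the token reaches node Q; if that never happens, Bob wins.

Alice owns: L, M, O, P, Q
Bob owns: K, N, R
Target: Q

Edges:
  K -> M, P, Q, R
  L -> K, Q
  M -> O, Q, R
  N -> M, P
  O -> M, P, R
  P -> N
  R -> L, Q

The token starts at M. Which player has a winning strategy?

A0 = {Q}
A1: add {L, M} — L (Alice) has L→Q; M (Alice) has M→Q.
M ∈ A1, so Alice can force the target.

Alice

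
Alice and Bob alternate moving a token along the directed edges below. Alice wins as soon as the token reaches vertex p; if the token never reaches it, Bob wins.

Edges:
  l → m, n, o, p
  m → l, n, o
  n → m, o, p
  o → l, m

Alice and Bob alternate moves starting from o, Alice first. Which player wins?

Track states (vertex, player-to-move).
A0 = {(p,Alice), (p,Bob)}
A1: add {(l,Alice), (n,Alice)}.
A2 = A1; e.g. (l,Bob) stays out. (o,Alice) never enters ⇒ Bob avoids the target.

Bob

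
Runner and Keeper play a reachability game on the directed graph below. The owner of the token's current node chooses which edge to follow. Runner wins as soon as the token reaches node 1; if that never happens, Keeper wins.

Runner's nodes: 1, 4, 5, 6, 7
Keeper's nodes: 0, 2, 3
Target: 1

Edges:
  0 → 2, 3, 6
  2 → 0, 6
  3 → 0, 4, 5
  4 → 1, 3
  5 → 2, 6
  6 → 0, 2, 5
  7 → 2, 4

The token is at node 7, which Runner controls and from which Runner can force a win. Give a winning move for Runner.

4

A0 = {1}
A1: add {4} — 4 (Runner) has 4→1.
A2: add {7} — 7 (Runner) has 7→4.
A3 = A2; e.g. 0 (Keeper) can still go to 2. Fixed point.
From 7, successor 4 is in the attractor (rank 1); the other successor 2 is not.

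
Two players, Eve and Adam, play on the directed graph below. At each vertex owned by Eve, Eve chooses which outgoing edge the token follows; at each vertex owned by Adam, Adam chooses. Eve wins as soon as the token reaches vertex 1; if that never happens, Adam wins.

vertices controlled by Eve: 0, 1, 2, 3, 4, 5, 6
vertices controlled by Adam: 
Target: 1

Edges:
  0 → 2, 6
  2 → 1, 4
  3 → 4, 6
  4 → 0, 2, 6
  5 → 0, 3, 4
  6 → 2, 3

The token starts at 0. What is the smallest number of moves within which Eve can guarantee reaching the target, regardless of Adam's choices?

2

A0 = {1}
A1: add {2} — 2 (Eve) has 2→1.
A2: add {0, 4, 6} — 0 (Eve) has 0→2; 4 (Eve) has 4→2; 6 (Eve) has 6→2.
0 enters the attractor at level 2, so Eve can force the target in 2 moves from there.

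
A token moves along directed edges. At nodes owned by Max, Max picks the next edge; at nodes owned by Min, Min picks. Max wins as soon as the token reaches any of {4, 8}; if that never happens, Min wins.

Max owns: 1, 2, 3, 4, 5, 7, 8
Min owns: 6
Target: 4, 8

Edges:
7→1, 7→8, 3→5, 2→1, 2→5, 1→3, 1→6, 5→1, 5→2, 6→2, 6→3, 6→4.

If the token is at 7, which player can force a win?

Max

A0 = {4, 8}
A1: add {7} — 7 (Max) has 7→8.
A2 = A1; e.g. 1 (Max) has no edge into A1. Fixed point.
7 ∈ A1, so Max can force the target.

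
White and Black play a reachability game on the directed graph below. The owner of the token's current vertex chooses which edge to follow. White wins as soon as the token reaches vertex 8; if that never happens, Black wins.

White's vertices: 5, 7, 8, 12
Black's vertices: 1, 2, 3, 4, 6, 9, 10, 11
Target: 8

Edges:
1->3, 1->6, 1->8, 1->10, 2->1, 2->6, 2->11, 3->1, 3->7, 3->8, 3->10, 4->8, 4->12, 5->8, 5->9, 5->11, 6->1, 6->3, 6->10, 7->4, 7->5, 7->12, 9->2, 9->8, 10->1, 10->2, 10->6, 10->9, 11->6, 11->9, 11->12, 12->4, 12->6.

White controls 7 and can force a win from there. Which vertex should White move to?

5

A0 = {8}
A1: add {5} — 5 (White) has 5→8.
A2: add {7} — 7 (White) has 7→5.
A3 = A2; e.g. 1 (Black) can still go to 3. Fixed point.
From 7, successor 5 is in the attractor (rank 1); the other successors 4, 12 are not.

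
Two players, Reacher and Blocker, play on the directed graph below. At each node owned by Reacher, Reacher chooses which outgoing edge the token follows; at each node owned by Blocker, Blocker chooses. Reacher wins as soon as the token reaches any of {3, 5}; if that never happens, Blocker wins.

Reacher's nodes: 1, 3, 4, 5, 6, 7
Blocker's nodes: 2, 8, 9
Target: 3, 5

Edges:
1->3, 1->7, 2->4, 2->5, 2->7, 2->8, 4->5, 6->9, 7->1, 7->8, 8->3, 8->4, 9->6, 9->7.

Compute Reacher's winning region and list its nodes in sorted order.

A0 = {3, 5}
A1: add {1, 4} — 1 (Reacher) has 1→3; 4 (Reacher) has 4→5.
A2: add {7, 8} — 7 (Reacher) has 7→1; 8 (Blocker): all of {3, 4} already in.
A3: add {2} — 2 (Blocker): all of {4, 5, 7, 8} already in.
A4 = A3; e.g. 6 (Reacher) has no edge into A3. Fixed point.
Reacher's winning region = {1, 2, 3, 4, 5, 7, 8}.

1, 2, 3, 4, 5, 7, 8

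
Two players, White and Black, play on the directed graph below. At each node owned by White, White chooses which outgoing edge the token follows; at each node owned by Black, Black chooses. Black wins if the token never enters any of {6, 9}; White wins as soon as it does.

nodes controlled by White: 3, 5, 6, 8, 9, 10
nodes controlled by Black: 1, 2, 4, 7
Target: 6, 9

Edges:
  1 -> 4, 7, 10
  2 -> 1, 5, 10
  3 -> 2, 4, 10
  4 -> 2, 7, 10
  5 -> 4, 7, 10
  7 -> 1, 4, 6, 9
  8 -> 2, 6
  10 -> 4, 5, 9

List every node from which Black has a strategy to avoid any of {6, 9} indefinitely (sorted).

1, 2, 4, 7

A0 = {6, 9}
A1: add {8, 10} — 8 (White) has 8→6; 10 (White) has 10→9.
A2: add {3, 5} — 3 (White) has 3→10; 5 (White) has 5→10.
A3 = A2; e.g. 1 (Black) can still go to 4. Fixed point.
White's attractor = {3, 5, 6, 8, 9, 10}; Black avoids the target exactly from the complement.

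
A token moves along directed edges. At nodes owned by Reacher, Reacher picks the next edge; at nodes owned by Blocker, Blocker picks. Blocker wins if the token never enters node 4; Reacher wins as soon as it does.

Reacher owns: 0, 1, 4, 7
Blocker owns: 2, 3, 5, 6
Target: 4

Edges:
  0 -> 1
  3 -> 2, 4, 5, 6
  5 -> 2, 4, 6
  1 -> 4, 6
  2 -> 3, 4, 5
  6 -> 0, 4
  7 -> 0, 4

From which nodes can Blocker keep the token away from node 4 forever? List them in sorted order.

A0 = {4}
A1: add {1, 7} — 1 (Reacher) has 1→4; 7 (Reacher) has 7→4.
A2: add {0} — 0 (Reacher) has 0→1.
A3: add {6} — 6 (Blocker): all of {0, 4} already in.
A4 = A3; e.g. 2 (Blocker) can still go to 3. Fixed point.
Reacher's attractor = {0, 1, 4, 6, 7}; Blocker avoids the target exactly from the complement.

2, 3, 5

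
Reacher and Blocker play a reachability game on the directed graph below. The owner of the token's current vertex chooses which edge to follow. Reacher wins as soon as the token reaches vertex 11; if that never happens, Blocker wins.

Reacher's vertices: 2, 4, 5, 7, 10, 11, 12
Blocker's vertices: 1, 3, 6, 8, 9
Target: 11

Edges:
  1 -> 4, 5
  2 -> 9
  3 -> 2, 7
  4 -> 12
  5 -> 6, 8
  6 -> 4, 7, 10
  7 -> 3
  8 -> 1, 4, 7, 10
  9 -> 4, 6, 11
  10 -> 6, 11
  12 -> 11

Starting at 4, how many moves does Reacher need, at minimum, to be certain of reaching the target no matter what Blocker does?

2

A0 = {11}
A1: add {10, 12} — 10 (Reacher) has 10→11; 12 (Reacher) has 12→11.
A2: add {4} — 4 (Reacher) has 4→12.
A3 = A2; e.g. 1 (Blocker) can still go to 5. Fixed point.
4 enters the attractor at level 2, so Reacher can force the target in 2 moves from there.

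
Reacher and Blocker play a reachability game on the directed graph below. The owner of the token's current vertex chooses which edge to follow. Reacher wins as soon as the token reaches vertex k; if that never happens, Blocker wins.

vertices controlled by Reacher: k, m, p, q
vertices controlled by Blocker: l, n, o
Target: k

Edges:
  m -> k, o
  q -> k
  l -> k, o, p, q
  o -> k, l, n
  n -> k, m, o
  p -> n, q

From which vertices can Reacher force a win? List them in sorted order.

k, m, p, q

A0 = {k}
A1: add {m, q} — m (Reacher) has m→k; q (Reacher) has q→k.
A2: add {p} — p (Reacher) has p→q.
A3 = A2; e.g. l (Blocker) can still go to o. Fixed point.
Reacher's winning region = {k, m, p, q}.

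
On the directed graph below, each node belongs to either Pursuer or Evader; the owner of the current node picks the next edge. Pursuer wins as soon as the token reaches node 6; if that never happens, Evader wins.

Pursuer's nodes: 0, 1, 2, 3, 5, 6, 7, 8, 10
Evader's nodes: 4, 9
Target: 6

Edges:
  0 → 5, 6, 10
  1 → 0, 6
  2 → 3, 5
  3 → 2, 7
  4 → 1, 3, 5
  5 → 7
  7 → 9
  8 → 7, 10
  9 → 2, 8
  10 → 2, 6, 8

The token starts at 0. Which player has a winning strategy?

A0 = {6}
A1: add {0, 1, 10} — 0 (Pursuer) has 0→6; 1 (Pursuer) has 1→6; 10 (Pursuer) has 10→6.
0 ∈ A1, so Pursuer can force the target.

Pursuer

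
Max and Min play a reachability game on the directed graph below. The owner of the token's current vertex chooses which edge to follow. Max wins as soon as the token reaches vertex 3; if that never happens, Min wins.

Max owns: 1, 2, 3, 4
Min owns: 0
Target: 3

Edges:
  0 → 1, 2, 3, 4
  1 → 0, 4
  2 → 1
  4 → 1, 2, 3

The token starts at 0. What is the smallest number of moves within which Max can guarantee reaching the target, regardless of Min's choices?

A0 = {3}
A1: add {4} — 4 (Max) has 4→3.
A2: add {1} — 1 (Max) has 1→4.
A3: add {2} — 2 (Max) has 2→1.
A4: add {0} — 0 (Min): all of {1, 2, 3, 4} already in.
A4 = all vertices. Fixed point.
0 enters the attractor at level 4, so Max can force the target in 4 moves from there.

4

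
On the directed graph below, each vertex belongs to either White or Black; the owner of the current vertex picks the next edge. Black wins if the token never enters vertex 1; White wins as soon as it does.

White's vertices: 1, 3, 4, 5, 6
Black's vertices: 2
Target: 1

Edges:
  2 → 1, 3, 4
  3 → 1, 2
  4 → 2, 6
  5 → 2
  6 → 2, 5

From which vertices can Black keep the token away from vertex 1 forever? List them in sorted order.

A0 = {1}
A1: add {3} — 3 (White) has 3→1.
A2 = A1; e.g. 2 (Black) can still go to 4. Fixed point.
White's attractor = {1, 3}; Black avoids the target exactly from the complement.

2, 4, 5, 6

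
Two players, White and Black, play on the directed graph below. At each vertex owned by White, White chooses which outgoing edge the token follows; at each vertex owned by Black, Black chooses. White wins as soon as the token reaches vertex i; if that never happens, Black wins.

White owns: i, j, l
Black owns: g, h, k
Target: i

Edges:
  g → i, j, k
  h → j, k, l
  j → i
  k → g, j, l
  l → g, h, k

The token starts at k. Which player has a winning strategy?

A0 = {i}
A1: add {j} — j (White) has j→i.
A2 = A1; e.g. g (Black) can still go to k. Fixed point.
k never enters the attractor, so Black can avoid the target forever.

Black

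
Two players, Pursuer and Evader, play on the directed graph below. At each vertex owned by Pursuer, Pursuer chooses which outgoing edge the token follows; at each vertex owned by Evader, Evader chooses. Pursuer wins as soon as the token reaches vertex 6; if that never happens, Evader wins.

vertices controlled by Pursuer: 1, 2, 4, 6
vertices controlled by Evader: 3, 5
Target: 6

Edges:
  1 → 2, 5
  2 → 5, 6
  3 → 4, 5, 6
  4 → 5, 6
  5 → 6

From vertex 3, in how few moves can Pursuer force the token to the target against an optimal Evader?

2

A0 = {6}
A1: add {2, 4, 5} — 2 (Pursuer) has 2→6; 4 (Pursuer) has 4→6; 5 (Evader): all of {6} already in.
A2: add {1, 3} — 1 (Pursuer) has 1→2; 3 (Evader): all of {4, 5, 6} already in.
A2 = all vertices. Fixed point.
3 enters the attractor at level 2, so Pursuer can force the target in 2 moves from there.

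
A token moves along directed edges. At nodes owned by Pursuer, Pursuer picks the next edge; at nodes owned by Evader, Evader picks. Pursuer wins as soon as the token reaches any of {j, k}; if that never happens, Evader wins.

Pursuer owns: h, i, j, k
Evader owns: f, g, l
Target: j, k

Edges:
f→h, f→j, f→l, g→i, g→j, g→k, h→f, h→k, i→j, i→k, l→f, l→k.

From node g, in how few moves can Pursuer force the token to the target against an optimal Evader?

A0 = {j, k}
A1: add {h, i} — h (Pursuer) has h→k; i (Pursuer) has i→j.
A2: add {g} — g (Evader): all of {i, j, k} already in.
A3 = A2; e.g. f (Evader) can still go to l. Fixed point.
g enters the attractor at level 2, so Pursuer can force the target in 2 moves from there.

2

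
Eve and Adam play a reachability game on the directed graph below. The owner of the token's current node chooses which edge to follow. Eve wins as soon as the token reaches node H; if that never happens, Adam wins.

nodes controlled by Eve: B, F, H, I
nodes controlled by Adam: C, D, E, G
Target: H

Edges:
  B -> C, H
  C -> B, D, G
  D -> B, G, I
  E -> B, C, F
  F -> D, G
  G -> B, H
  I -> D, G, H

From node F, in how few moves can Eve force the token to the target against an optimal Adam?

A0 = {H}
A1: add {B, I} — B (Eve) has B→H; I (Eve) has I→H.
A2: add {G} — G (Adam): all of {B, H} already in.
A3: add {D, F} — D (Adam): all of {B, G, I} already in; F (Eve) has F→G.
F enters the attractor at level 3, so Eve can force the target in 3 moves from there.

3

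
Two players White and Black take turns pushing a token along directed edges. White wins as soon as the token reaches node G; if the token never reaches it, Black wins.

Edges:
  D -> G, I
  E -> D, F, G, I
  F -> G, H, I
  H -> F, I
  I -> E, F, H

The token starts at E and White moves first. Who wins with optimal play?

Track states (vertex, player-to-move).
A0 = {(G,White), (G,Black)}
A1: add {(D,White), (E,White), (F,White)}.
(E,White) ∈ A1 ⇒ White forces the target.

White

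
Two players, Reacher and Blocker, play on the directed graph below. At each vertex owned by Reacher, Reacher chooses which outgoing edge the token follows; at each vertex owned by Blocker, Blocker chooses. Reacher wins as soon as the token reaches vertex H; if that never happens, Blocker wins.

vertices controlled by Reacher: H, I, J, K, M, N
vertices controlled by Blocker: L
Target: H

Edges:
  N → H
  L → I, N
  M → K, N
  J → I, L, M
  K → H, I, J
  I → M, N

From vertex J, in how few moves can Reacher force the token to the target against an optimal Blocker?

A0 = {H}
A1: add {K, N} — K (Reacher) has K→H; N (Reacher) has N→H.
A2: add {I, M} — I (Reacher) has I→N; M (Reacher) has M→K.
A3: add {J, L} — J (Reacher) has J→I; L (Blocker): all of {I, N} already in.
A3 = all vertices. Fixed point.
J enters the attractor at level 3, so Reacher can force the target in 3 moves from there.

3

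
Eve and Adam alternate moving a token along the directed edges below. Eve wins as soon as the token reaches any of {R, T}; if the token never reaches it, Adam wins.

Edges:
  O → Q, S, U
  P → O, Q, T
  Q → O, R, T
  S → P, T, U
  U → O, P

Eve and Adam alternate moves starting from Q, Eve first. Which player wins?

Eve

Track states (vertex, player-to-move).
A0 = {(R,Eve), (R,Adam), (T,Eve), (T,Adam)}
A1: add {(P,Eve), (Q,Eve), (S,Eve)}.
(Q,Eve) ∈ A1 ⇒ Eve forces the target.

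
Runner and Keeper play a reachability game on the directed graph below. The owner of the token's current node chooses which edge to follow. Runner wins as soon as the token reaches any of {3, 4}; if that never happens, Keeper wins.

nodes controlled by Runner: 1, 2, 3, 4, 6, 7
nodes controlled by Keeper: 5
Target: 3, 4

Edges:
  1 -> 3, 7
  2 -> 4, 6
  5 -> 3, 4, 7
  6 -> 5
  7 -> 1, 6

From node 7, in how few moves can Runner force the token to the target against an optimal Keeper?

A0 = {3, 4}
A1: add {1, 2} — 1 (Runner) has 1→3; 2 (Runner) has 2→4.
A2: add {7} — 7 (Runner) has 7→1.
7 enters the attractor at level 2, so Runner can force the target in 2 moves from there.

2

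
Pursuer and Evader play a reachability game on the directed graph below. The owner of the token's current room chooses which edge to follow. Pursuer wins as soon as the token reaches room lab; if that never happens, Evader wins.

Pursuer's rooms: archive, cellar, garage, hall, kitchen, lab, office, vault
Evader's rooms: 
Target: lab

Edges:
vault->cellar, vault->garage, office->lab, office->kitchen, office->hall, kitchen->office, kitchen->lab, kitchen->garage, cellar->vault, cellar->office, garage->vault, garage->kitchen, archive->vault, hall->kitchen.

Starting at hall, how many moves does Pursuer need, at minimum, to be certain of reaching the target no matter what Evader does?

2

A0 = {lab}
A1: add {kitchen, office} — office (Pursuer) has office→lab; kitchen (Pursuer) has kitchen→lab.
A2: add {cellar, garage, hall} — cellar (Pursuer) has cellar→office; garage (Pursuer) has garage→kitchen; hall (Pursuer) has hall→kitchen.
hall enters the attractor at level 2, so Pursuer can force the target in 2 moves from there.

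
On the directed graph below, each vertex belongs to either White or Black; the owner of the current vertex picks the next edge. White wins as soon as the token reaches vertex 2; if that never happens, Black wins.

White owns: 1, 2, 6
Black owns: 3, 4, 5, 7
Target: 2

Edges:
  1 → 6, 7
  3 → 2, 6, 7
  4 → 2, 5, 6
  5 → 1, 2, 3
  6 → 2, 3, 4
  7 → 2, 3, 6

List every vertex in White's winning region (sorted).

A0 = {2}
A1: add {6} — 6 (White) has 6→2.
A2: add {1} — 1 (White) has 1→6.
A3 = A2; e.g. 3 (Black) can still go to 7. Fixed point.
White's winning region = {1, 2, 6}.

1, 2, 6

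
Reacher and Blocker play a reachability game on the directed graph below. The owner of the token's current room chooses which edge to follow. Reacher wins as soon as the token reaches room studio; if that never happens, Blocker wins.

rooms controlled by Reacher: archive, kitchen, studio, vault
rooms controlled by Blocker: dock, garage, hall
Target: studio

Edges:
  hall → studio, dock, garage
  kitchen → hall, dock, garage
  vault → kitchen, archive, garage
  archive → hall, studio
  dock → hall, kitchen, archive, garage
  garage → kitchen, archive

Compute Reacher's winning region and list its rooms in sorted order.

archive, studio, vault

A0 = {studio}
A1: add {archive} — archive (Reacher) has archive→studio.
A2: add {vault} — vault (Reacher) has vault→archive.
A3 = A2; e.g. hall (Blocker) can still go to dock. Fixed point.
Reacher's winning region = {archive, studio, vault}.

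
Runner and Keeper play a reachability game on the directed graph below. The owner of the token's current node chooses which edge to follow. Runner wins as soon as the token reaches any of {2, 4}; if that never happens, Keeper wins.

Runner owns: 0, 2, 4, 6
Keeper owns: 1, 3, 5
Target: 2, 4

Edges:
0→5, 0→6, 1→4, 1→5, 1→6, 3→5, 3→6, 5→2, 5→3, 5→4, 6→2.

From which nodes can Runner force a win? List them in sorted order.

0, 2, 4, 6

A0 = {2, 4}
A1: add {6} — 6 (Runner) has 6→2.
A2: add {0} — 0 (Runner) has 0→6.
A3 = A2; e.g. 1 (Keeper) can still go to 5. Fixed point.
Runner's winning region = {0, 2, 4, 6}.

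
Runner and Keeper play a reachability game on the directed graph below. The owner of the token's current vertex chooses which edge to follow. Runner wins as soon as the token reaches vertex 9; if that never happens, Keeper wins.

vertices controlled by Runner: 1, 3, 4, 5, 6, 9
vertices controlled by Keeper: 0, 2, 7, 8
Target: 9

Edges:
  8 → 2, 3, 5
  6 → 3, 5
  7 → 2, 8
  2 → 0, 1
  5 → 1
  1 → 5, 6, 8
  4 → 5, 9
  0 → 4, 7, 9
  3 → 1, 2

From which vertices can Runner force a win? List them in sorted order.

A0 = {9}
A1: add {4} — 4 (Runner) has 4→9.
A2 = A1; e.g. 0 (Keeper) can still go to 7. Fixed point.
Runner's winning region = {4, 9}.

4, 9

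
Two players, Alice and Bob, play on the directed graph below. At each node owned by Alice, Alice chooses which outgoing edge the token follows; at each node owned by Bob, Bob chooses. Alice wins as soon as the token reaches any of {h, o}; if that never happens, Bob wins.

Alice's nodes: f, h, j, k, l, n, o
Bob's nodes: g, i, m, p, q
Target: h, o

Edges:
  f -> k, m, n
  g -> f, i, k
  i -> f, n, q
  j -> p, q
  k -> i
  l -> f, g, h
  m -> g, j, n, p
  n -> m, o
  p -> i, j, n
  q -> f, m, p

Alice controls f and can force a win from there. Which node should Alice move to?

A0 = {h, o}
A1: add {l, n} — l (Alice) has l→h; n (Alice) has n→o.
A2: add {f} — f (Alice) has f→n.
A3 = A2; e.g. g (Bob) can still go to i. Fixed point.
From f, successor n is in the attractor (rank 1); the other successors k, m are not.

n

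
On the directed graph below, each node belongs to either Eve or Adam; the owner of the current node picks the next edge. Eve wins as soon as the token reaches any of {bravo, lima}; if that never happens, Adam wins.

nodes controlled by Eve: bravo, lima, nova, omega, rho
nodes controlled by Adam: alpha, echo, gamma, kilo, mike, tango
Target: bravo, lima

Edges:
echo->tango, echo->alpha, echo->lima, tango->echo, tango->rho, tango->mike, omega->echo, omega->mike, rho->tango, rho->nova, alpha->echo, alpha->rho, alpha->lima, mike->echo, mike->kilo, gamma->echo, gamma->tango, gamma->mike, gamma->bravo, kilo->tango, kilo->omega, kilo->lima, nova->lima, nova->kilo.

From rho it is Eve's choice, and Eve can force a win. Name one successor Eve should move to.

A0 = {bravo, lima}
A1: add {nova} — nova (Eve) has nova→lima.
A2: add {rho} — rho (Eve) has rho→nova.
A3 = A2; e.g. echo (Adam) can still go to tango. Fixed point.
From rho, successor nova is in the attractor (rank 1); the other successor tango is not.

nova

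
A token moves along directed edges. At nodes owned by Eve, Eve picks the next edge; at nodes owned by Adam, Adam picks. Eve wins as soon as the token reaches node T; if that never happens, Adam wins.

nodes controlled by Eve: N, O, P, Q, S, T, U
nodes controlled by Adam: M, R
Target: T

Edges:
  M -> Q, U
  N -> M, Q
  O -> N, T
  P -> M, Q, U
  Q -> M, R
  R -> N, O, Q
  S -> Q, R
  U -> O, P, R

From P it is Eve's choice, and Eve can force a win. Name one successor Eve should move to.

U

A0 = {T}
A1: add {O} — O (Eve) has O→T.
A2: add {U} — U (Eve) has U→O.
A3: add {P} — P (Eve) has P→U.
A4 = A3; e.g. M (Adam) can still go to Q. Fixed point.
From P, successor U is in the attractor (rank 2); the other successors M, Q are not.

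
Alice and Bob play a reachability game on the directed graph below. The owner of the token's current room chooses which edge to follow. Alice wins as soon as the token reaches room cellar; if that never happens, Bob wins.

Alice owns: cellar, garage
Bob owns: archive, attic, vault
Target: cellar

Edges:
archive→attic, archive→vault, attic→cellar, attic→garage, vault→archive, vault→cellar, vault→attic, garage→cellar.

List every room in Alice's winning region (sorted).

attic, cellar, garage

A0 = {cellar}
A1: add {garage} — garage (Alice) has garage→cellar.
A2: add {attic} — attic (Bob): all of {cellar, garage} already in.
A3 = A2; e.g. archive (Bob) can still go to vault. Fixed point.
Alice's winning region = {attic, cellar, garage}.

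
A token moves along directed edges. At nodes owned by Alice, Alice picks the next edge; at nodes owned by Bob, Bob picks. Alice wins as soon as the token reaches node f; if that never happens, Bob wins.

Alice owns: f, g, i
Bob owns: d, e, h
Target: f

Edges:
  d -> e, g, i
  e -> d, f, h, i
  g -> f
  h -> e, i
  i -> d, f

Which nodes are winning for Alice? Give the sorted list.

A0 = {f}
A1: add {g, i} — g (Alice) has g→f; i (Alice) has i→f.
A2 = A1; e.g. d (Bob) can still go to e. Fixed point.
Alice's winning region = {f, g, i}.

f, g, i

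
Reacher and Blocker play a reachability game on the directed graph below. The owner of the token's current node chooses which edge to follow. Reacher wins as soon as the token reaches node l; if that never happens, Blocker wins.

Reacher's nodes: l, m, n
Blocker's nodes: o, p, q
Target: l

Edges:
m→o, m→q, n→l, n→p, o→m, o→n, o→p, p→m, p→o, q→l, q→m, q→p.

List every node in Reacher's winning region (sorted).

l, n

A0 = {l}
A1: add {n} — n (Reacher) has n→l.
A2 = A1; e.g. m (Reacher) has no edge into A1. Fixed point.
Reacher's winning region = {l, n}.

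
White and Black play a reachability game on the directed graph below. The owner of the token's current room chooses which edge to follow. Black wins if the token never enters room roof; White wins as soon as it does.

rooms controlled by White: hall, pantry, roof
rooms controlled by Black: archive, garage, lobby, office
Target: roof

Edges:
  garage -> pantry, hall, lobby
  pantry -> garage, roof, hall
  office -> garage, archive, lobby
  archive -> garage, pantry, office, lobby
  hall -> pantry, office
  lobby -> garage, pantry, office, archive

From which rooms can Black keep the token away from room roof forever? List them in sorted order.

A0 = {roof}
A1: add {pantry} — pantry (White) has pantry→roof.
A2: add {hall} — hall (White) has hall→pantry.
A3 = A2; e.g. garage (Black) can still go to lobby. Fixed point.
White's attractor = {hall, pantry, roof}; Black avoids the target exactly from the complement.

archive, garage, lobby, office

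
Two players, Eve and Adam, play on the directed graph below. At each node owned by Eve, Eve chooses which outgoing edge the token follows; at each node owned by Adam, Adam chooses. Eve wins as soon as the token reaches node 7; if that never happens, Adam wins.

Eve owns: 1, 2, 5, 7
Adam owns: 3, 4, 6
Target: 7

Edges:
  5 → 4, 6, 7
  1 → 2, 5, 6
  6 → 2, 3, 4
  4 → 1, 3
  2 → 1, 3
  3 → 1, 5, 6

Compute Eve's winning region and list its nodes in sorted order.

1, 2, 5, 7

A0 = {7}
A1: add {5} — 5 (Eve) has 5→7.
A2: add {1} — 1 (Eve) has 1→5.
A3: add {2} — 2 (Eve) has 2→1.
A4 = A3; e.g. 3 (Adam) can still go to 6. Fixed point.
Eve's winning region = {1, 2, 5, 7}.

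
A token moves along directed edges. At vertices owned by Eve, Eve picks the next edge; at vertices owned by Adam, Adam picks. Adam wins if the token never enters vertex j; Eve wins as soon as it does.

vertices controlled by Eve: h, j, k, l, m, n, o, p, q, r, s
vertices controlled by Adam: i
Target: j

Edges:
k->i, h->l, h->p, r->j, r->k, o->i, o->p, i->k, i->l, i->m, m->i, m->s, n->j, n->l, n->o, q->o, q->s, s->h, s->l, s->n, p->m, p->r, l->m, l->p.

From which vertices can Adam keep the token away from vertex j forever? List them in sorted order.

A0 = {j}
A1: add {n, r} — n (Eve) has n→j; r (Eve) has r→j.
A2: add {p, s} — p (Eve) has p→r; s (Eve) has s→n.
A3: add {h, l, m, o, q} — h (Eve) has h→p; l (Eve) has l→p; m (Eve) has m→s; o (Eve) has o→p; q (Eve) has q→s.
A4 = A3; e.g. i (Adam) can still go to k. Fixed point.
Eve's attractor = {h, j, l, m, n, o, p, q, r, s}; Adam avoids the target exactly from the complement.

i, k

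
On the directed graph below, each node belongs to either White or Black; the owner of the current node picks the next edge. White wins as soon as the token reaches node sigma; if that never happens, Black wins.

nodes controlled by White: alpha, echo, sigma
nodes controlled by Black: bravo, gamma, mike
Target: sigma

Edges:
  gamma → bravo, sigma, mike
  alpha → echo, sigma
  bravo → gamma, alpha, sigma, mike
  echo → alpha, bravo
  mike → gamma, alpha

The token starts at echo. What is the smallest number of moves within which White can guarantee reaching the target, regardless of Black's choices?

A0 = {sigma}
A1: add {alpha} — alpha (White) has alpha→sigma.
A2: add {echo} — echo (White) has echo→alpha.
A3 = A2; e.g. gamma (Black) can still go to bravo. Fixed point.
echo enters the attractor at level 2, so White can force the target in 2 moves from there.

2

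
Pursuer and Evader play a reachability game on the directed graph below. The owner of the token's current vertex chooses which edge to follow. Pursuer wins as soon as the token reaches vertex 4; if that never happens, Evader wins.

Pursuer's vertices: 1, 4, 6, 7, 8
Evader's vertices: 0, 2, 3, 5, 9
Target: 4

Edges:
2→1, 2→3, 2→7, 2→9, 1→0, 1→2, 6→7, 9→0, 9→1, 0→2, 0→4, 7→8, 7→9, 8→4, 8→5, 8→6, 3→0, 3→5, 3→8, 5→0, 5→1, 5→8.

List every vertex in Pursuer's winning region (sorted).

4, 6, 7, 8

A0 = {4}
A1: add {8} — 8 (Pursuer) has 8→4.
A2: add {7} — 7 (Pursuer) has 7→8.
A3: add {6} — 6 (Pursuer) has 6→7.
A4 = A3; e.g. 0 (Evader) can still go to 2. Fixed point.
Pursuer's winning region = {4, 6, 7, 8}.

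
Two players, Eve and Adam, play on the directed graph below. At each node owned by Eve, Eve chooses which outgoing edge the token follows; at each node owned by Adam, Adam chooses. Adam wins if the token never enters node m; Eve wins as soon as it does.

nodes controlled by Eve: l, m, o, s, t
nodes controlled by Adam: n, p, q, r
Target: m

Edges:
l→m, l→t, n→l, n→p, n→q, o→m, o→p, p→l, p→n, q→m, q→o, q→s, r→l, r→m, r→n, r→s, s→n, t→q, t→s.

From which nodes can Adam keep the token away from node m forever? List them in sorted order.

A0 = {m}
A1: add {l, o} — l (Eve) has l→m; o (Eve) has o→m.
A2 = A1; e.g. n (Adam) can still go to p. Fixed point.
Eve's attractor = {l, m, o}; Adam avoids the target exactly from the complement.

n, p, q, r, s, t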